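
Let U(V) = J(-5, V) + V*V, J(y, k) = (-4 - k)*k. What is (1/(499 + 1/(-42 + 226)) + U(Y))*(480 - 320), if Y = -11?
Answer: 646421120/91817 ≈ 7040.3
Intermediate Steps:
J(y, k) = k*(-4 - k)
U(V) = V**2 - V*(4 + V) (U(V) = -V*(4 + V) + V*V = -V*(4 + V) + V**2 = V**2 - V*(4 + V))
(1/(499 + 1/(-42 + 226)) + U(Y))*(480 - 320) = (1/(499 + 1/(-42 + 226)) - 4*(-11))*(480 - 320) = (1/(499 + 1/184) + 44)*160 = (1/(91817/184) + 44)*160 = (184/91817 + 44)*160 = (4040132/91817)*160 = 646421120/91817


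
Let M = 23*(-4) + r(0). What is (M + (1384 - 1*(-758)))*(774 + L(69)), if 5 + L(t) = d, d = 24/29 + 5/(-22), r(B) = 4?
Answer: 504262135/319 ≈ 1.5808e+6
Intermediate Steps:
d = 383/638 (d = 24*(1/29) + 5*(-1/22) = 24/29 - 5/22 = 383/638 ≈ 0.60031)
L(t) = -2807/638 (L(t) = -5 + 383/638 = -2807/638)
M = -88 (M = 23*(-4) + 4 = -92 + 4 = -88)
(M + (1384 - 1*(-758)))*(774 + L(69)) = (-88 + (1384 - 1*(-758)))*(774 - 2807/638) = (-88 + (1384 + 758))*(491005/638) = (-88 + 2142)*(491005/638) = 2054*(491005/638) = 504262135/319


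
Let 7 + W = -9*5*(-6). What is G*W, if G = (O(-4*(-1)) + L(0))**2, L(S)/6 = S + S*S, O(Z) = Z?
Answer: 4208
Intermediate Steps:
L(S) = 6*S + 6*S**2 (L(S) = 6*(S + S*S) = 6*(S + S**2) = 6*S + 6*S**2)
G = 16 (G = (-4*(-1) + 6*0*(1 + 0))**2 = (4 + 6*0*1)**2 = (4 + 0)**2 = 4**2 = 16)
W = 263 (W = -7 - 9*5*(-6) = -7 - 45*(-6) = -7 + 270 = 263)
G*W = 16*263 = 4208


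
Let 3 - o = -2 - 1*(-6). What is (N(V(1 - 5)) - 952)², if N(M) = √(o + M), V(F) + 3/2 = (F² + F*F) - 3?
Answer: (1904 - √106)²/4 ≈ 8.9653e+5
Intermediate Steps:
o = -1 (o = 3 - (-2 - 1*(-6)) = 3 - (-2 + 6) = 3 - 1*4 = 3 - 4 = -1)
V(F) = -9/2 + 2*F² (V(F) = -3/2 + ((F² + F*F) - 3) = -3/2 + ((F² + F²) - 3) = -3/2 + (2*F² - 3) = -3/2 + (-3 + 2*F²) = -9/2 + 2*F²)
N(M) = √(-1 + M)
(N(V(1 - 5)) - 952)² = (√(-1 + (-9/2 + 2*(1 - 5)²)) - 952)² = (√(-1 + (-9/2 + 2*(-4)²)) - 952)² = (√(-1 + (-9/2 + 2*16)) - 952)² = (√(-1 + (-9/2 + 32)) - 952)² = (√(-1 + 55/2) - 952)² = (√(53/2) - 952)² = (√106/2 - 952)² = (-952 + √106/2)²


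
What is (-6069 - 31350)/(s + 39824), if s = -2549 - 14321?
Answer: -37419/22954 ≈ -1.6302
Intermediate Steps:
s = -16870
(-6069 - 31350)/(s + 39824) = (-6069 - 31350)/(-16870 + 39824) = -37419/22954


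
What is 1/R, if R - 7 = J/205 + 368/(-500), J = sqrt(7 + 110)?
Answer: 18280875/114503276 - 128125*sqrt(13)/343509828 ≈ 0.15831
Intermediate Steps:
J = 3*sqrt(13) (J = sqrt(117) = 3*sqrt(13) ≈ 10.817)
R = 783/125 + 3*sqrt(13)/205 (R = 7 + ((3*sqrt(13))/205 + 368/(-500)) = 7 + ((3*sqrt(13))*(1/205) + 368*(-1/500)) = 7 + (3*sqrt(13)/205 - 92/125) = 7 + (-92/125 + 3*sqrt(13)/205) = 783/125 + 3*sqrt(13)/205 ≈ 6.3168)
1/R = 1/(783/125 + 3*sqrt(13)/205)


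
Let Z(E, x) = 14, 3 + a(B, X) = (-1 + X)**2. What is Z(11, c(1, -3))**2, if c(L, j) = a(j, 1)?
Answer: 196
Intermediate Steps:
a(B, X) = -3 + (-1 + X)**2
c(L, j) = -3 (c(L, j) = -3 + (-1 + 1)**2 = -3 + 0**2 = -3 + 0 = -3)
Z(11, c(1, -3))**2 = 14**2 = 196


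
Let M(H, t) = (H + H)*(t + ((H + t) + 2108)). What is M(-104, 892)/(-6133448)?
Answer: 98488/766681 ≈ 0.12846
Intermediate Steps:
M(H, t) = 2*H*(2108 + H + 2*t) (M(H, t) = (2*H)*(t + (2108 + H + t)) = (2*H)*(2108 + H + 2*t) = 2*H*(2108 + H + 2*t))
M(-104, 892)/(-6133448) = (2*(-104)*(2108 - 104 + 2*892))/(-6133448) = (2*(-104)*(2108 - 104 + 1784))*(-1/6133448) = (2*(-104)*3788)*(-1/6133448) = -787904*(-1/6133448) = 98488/766681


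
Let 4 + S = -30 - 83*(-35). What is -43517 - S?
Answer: -46388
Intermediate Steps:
S = 2871 (S = -4 + (-30 - 83*(-35)) = -4 + (-30 + 2905) = -4 + 2875 = 2871)
-43517 - S = -43517 - 1*2871 = -43517 - 2871 = -46388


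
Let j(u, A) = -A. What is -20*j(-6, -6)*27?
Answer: -3240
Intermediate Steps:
-20*j(-6, -6)*27 = -(-20)*(-6)*27 = -20*6*27 = -120*27 = -3240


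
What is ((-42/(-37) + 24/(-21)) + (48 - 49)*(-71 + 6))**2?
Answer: 283349889/67081 ≈ 4224.0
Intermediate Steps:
((-42/(-37) + 24/(-21)) + (48 - 49)*(-71 + 6))**2 = ((-42*(-1/37) + 24*(-1/21)) - 1*(-65))**2 = ((42/37 - 8/7) + 65)**2 = (-2/259 + 65)**2 = (16833/259)**2 = 283349889/67081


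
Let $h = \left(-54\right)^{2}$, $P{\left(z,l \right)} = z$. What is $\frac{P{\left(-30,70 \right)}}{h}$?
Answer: $- \frac{5}{486} \approx -0.010288$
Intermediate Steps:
$h = 2916$
$\frac{P{\left(-30,70 \right)}}{h} = - \frac{30}{2916} = \left(-30\right) \frac{1}{2916} = - \frac{5}{486}$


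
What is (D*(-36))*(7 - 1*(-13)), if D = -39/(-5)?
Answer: -5616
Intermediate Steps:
D = 39/5 (D = -39*(-1/5) = 39/5 ≈ 7.8000)
(D*(-36))*(7 - 1*(-13)) = ((39/5)*(-36))*(7 - 1*(-13)) = -1404*(7 + 13)/5 = -1404/5*20 = -5616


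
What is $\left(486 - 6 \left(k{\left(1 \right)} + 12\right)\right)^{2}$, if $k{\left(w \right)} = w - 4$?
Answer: $186624$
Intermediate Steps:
$k{\left(w \right)} = -4 + w$
$\left(486 - 6 \left(k{\left(1 \right)} + 12\right)\right)^{2} = \left(486 - 6 \left(\left(-4 + 1\right) + 12\right)\right)^{2} = \left(486 - 6 \left(-3 + 12\right)\right)^{2} = \left(486 - 54\right)^{2} = 432^{2} = 186624$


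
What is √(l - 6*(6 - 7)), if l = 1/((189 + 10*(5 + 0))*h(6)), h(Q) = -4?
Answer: √1370665/478 ≈ 2.4493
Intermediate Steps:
l = -1/956 (l = 1/((189 + 10*(5 + 0))*(-4)) = -¼/(189 + 10*5) = -¼/(189 + 50) = -¼/239 = (1/239)*(-¼) = -1/956 ≈ -0.0010460)
√(l - 6*(6 - 7)) = √(-1/956 - 6*(6 - 7)) = √(-1/956 - 6*(-1)) = √(-1/956 + 6) = √(5735/956) = √1370665/478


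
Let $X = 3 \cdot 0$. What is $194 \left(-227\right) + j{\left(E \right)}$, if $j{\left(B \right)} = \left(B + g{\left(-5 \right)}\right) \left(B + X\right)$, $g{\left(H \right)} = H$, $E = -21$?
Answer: $-43492$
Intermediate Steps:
$X = 0$
$j{\left(B \right)} = B \left(-5 + B\right)$ ($j{\left(B \right)} = \left(B - 5\right) \left(B + 0\right) = \left(-5 + B\right) B = B \left(-5 + B\right)$)
$194 \left(-227\right) + j{\left(E \right)} = 194 \left(-227\right) - 21 \left(-5 - 21\right) = -44038 - -546 = -44038 + 546 = -43492$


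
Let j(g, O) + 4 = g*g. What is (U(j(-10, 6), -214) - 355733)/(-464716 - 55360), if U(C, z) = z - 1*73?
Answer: 89005/130019 ≈ 0.68455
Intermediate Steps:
j(g, O) = -4 + g² (j(g, O) = -4 + g*g = -4 + g²)
U(C, z) = -73 + z (U(C, z) = z - 73 = -73 + z)
(U(j(-10, 6), -214) - 355733)/(-464716 - 55360) = ((-73 - 214) - 355733)/(-464716 - 55360) = (-287 - 355733)/(-520076) = -356020*(-1/520076) = 89005/130019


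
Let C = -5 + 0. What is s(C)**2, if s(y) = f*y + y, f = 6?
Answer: 1225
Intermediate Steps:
C = -5
s(y) = 7*y (s(y) = 6*y + y = 7*y)
s(C)**2 = (7*(-5))**2 = (-35)**2 = 1225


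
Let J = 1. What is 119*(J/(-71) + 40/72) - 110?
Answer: -29116/639 ≈ -45.565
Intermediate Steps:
119*(J/(-71) + 40/72) - 110 = 119*(1/(-71) + 40/72) - 110 = 119*(1*(-1/71) + 40*(1/72)) - 110 = 119*(-1/71 + 5/9) - 110 = 119*(346/639) - 110 = 41174/639 - 110 = -29116/639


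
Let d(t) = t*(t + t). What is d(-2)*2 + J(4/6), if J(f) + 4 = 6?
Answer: 18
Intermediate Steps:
d(t) = 2*t**2 (d(t) = t*(2*t) = 2*t**2)
J(f) = 2 (J(f) = -4 + 6 = 2)
d(-2)*2 + J(4/6) = (2*(-2)**2)*2 + 2 = (2*4)*2 + 2 = 8*2 + 2 = 16 + 2 = 18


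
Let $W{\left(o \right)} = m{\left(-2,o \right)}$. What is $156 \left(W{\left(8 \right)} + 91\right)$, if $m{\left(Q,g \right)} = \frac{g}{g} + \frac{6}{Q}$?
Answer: $13884$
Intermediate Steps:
$m{\left(Q,g \right)} = 1 + \frac{6}{Q}$
$W{\left(o \right)} = -2$ ($W{\left(o \right)} = \frac{6 - 2}{-2} = \left(- \frac{1}{2}\right) 4 = -2$)
$156 \left(W{\left(8 \right)} + 91\right) = 156 \left(-2 + 91\right) = 156 \cdot 89 = 13884$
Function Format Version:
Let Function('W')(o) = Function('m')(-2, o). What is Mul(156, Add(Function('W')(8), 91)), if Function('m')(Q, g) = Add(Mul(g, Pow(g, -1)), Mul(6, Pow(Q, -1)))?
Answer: 13884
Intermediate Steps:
Function('m')(Q, g) = Add(1, Mul(6, Pow(Q, -1)))
Function('W')(o) = -2 (Function('W')(o) = Mul(Pow(-2, -1), Add(6, -2)) = Mul(Rational(-1, 2), 4) = -2)
Mul(156, Add(Function('W')(8), 91)) = Mul(156, Add(-2, 91)) = Mul(156, 89) = 13884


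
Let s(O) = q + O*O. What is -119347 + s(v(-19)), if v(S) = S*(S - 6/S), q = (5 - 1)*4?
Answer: 6694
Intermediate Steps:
q = 16 (q = 4*4 = 16)
s(O) = 16 + O**2 (s(O) = 16 + O*O = 16 + O**2)
-119347 + s(v(-19)) = -119347 + (16 + (-6 + (-19)**2)**2) = -119347 + (16 + (-6 + 361)**2) = -119347 + (16 + 355**2) = -119347 + (16 + 126025) = -119347 + 126041 = 6694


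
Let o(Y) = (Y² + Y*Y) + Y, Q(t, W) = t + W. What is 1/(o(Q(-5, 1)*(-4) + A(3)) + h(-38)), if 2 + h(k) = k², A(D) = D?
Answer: 1/2183 ≈ 0.00045808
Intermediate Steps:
Q(t, W) = W + t
h(k) = -2 + k²
o(Y) = Y + 2*Y² (o(Y) = (Y² + Y²) + Y = 2*Y² + Y = Y + 2*Y²)
1/(o(Q(-5, 1)*(-4) + A(3)) + h(-38)) = 1/(((1 - 5)*(-4) + 3)*(1 + 2*((1 - 5)*(-4) + 3)) + (-2 + (-38)²)) = 1/((-4*(-4) + 3)*(1 + 2*(-4*(-4) + 3)) + (-2 + 1444)) = 1/((16 + 3)*(1 + 2*(16 + 3)) + 1442) = 1/(19*(1 + 2*19) + 1442) = 1/(19*(1 + 38) + 1442) = 1/(19*39 + 1442) = 1/(741 + 1442) = 1/2183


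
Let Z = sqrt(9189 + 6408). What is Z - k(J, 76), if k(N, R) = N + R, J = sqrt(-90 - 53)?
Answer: -76 + 3*sqrt(1733) - I*sqrt(143) ≈ 48.888 - 11.958*I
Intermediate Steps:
J = I*sqrt(143) (J = sqrt(-143) = I*sqrt(143) ≈ 11.958*I)
Z = 3*sqrt(1733) (Z = sqrt(15597) = 3*sqrt(1733) ≈ 124.89)
Z - k(J, 76) = 3*sqrt(1733) - (I*sqrt(143) + 76) = 3*sqrt(1733) - (76 + I*sqrt(143)) = 3*sqrt(1733) + (-76 - I*sqrt(143)) = -76 + 3*sqrt(1733) - I*sqrt(143)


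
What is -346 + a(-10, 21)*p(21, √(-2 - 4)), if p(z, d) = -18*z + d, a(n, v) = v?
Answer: -8284 + 21*I*√6 ≈ -8284.0 + 51.439*I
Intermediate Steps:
p(z, d) = d - 18*z
-346 + a(-10, 21)*p(21, √(-2 - 4)) = -346 + 21*(√(-2 - 4) - 18*21) = -346 + 21*(√(-6) - 378) = -346 + 21*(I*√6 - 378) = -346 + 21*(-378 + I*√6) = -346 + (-7938 + 21*I*√6) = -8284 + 21*I*√6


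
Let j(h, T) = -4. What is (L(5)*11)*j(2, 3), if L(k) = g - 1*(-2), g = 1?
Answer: -132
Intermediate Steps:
L(k) = 3 (L(k) = 1 - 1*(-2) = 1 + 2 = 3)
(L(5)*11)*j(2, 3) = (3*11)*(-4) = 33*(-4) = -132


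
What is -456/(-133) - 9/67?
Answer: 1545/469 ≈ 3.2942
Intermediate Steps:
-456/(-133) - 9/67 = -456*(-1/133) - 9*1/67 = 24/7 - 9/67 = 1545/469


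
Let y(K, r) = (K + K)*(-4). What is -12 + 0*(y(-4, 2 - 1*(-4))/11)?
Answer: -12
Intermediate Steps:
y(K, r) = -8*K (y(K, r) = (2*K)*(-4) = -8*K)
-12 + 0*(y(-4, 2 - 1*(-4))/11) = -12 + 0*(-8*(-4)/11) = -12 + 0*(32*(1/11)) = -12 + 0*(32/11) = -12 + 0 = -12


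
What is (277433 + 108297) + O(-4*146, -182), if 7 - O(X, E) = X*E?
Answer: 279449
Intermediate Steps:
O(X, E) = 7 - E*X (O(X, E) = 7 - X*E = 7 - E*X)
(277433 + 108297) + O(-4*146, -182) = (277433 + 108297) + (7 - 1*(-182)*(-4*146)) = 385730 + (7 - 1*(-182)*(-584)) = 385730 + (7 - 106288) = 385730 - 106281 = 279449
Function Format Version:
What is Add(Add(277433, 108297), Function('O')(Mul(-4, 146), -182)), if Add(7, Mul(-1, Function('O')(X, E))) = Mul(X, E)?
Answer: 279449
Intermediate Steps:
Function('O')(X, E) = Add(7, Mul(-1, E, X)) (Function('O')(X, E) = Add(7, Mul(-1, Mul(X, E))) = Add(7, Mul(-1, Mul(E, X))) = Add(7, Mul(-1, E, X)))
Add(Add(277433, 108297), Function('O')(Mul(-4, 146), -182)) = Add(Add(277433, 108297), Add(7, Mul(-1, -182, Mul(-4, 146)))) = Add(385730, Add(7, Mul(-1, -182, -584))) = Add(385730, Add(7, -106288)) = Add(385730, -106281) = 279449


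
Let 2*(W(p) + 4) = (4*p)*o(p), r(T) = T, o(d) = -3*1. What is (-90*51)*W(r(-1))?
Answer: -9180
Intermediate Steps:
o(d) = -3
W(p) = -4 - 6*p (W(p) = -4 + ((4*p)*(-3))/2 = -4 + (-12*p)/2 = -4 - 6*p)
(-90*51)*W(r(-1)) = (-90*51)*(-4 - 6*(-1)) = -4590*(-4 + 6) = -4590*2 = -9180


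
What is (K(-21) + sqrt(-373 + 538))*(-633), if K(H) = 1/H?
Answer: 211/7 - 633*sqrt(165) ≈ -8100.9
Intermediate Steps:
(K(-21) + sqrt(-373 + 538))*(-633) = (1/(-21) + sqrt(-373 + 538))*(-633) = (-1/21 + sqrt(165))*(-633) = 211/7 - 633*sqrt(165)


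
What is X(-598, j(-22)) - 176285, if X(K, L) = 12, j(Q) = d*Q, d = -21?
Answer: -176273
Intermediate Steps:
j(Q) = -21*Q
X(-598, j(-22)) - 176285 = 12 - 176285 = -176273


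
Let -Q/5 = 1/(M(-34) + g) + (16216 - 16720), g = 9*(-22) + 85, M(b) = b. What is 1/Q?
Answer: 147/370445 ≈ 0.00039682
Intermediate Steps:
g = -113 (g = -198 + 85 = -113)
Q = 370445/147 (Q = -5*(1/(-34 - 113) + (16216 - 16720)) = -5*(1/(-147) - 504) = -5*(-1/147 - 504) = -5*(-74089/147) = 370445/147 ≈ 2520.0)
1/Q = 1/(370445/147) = 147/370445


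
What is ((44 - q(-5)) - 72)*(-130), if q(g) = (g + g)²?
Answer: 16640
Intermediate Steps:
q(g) = 4*g² (q(g) = (2*g)² = 4*g²)
((44 - q(-5)) - 72)*(-130) = ((44 - 4*(-5)²) - 72)*(-130) = ((44 - 4*25) - 72)*(-130) = ((44 - 1*100) - 72)*(-130) = ((44 - 100) - 72)*(-130) = (-56 - 72)*(-130) = -128*(-130) = 16640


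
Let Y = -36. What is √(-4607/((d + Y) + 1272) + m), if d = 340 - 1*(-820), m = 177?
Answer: √251271515/1198 ≈ 13.232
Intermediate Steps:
d = 1160 (d = 340 + 820 = 1160)
√(-4607/((d + Y) + 1272) + m) = √(-4607/((1160 - 36) + 1272) + 177) = √(-4607/(1124 + 1272) + 177) = √(-4607/2396 + 177) = √(419485/2396) = √251271515/1198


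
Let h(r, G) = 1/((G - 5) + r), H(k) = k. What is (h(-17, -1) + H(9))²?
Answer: 42436/529 ≈ 80.219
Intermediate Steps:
h(r, G) = 1/(-5 + G + r) (h(r, G) = 1/((-5 + G) + r) = 1/(-5 + G + r))
(h(-17, -1) + H(9))² = (1/(-5 - 1 - 17) + 9)² = (1/(-23) + 9)² = (-1/23 + 9)² = (206/23)² = 42436/529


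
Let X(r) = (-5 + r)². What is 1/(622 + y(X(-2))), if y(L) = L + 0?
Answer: 1/671 ≈ 0.0014903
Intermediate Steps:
y(L) = L
1/(622 + y(X(-2))) = 1/(622 + (-5 - 2)²) = 1/(622 + (-7)²) = 1/(622 + 49) = 1/671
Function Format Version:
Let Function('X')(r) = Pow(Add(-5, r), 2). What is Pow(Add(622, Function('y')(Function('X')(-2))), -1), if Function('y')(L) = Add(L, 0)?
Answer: Rational(1, 671) ≈ 0.0014903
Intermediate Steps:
Function('y')(L) = L
Pow(Add(622, Function('y')(Function('X')(-2))), -1) = Pow(Add(622, Pow(Add(-5, -2), 2)), -1) = Pow(Add(622, Pow(-7, 2)), -1) = Pow(Add(622, 49), -1) = Pow(671, -1) = Rational(1, 671)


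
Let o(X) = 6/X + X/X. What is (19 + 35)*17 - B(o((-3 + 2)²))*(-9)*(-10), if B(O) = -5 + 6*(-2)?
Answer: 2448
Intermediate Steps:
o(X) = 1 + 6/X (o(X) = 6/X + 1 = 1 + 6/X)
B(O) = -17 (B(O) = -5 - 12 = -17)
(19 + 35)*17 - B(o((-3 + 2)²))*(-9)*(-10) = (19 + 35)*17 - (-17*(-9))*(-10) = 54*17 - 153*(-10) = 918 - 1*(-1530) = 918 + 1530 = 2448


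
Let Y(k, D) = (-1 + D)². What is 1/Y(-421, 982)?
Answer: 1/962361 ≈ 1.0391e-6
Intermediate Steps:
1/Y(-421, 982) = 1/((-1 + 982)²) = 1/(981²) = 1/962361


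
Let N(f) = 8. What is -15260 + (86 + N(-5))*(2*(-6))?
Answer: -16388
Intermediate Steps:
-15260 + (86 + N(-5))*(2*(-6)) = -15260 + (86 + 8)*(2*(-6)) = -15260 + 94*(-12) = -15260 - 1128 = -16388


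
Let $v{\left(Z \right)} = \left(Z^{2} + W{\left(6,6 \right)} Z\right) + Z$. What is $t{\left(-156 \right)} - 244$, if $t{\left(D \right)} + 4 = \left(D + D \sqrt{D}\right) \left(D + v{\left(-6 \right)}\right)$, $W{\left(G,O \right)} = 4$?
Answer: $23152 + 46800 i \sqrt{39} \approx 23152.0 + 2.9227 \cdot 10^{5} i$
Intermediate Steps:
$v{\left(Z \right)} = Z^{2} + 5 Z$ ($v{\left(Z \right)} = \left(Z^{2} + 4 Z\right) + Z = Z^{2} + 5 Z$)
$t{\left(D \right)} = -4 + \left(6 + D\right) \left(D + D^{\frac{3}{2}}\right)$ ($t{\left(D \right)} = -4 + \left(D + D \sqrt{D}\right) \left(D - 6 \left(5 - 6\right)\right) = -4 + \left(D + D^{\frac{3}{2}}\right) \left(D - -6\right) = -4 + \left(D + D^{\frac{3}{2}}\right) \left(D + 6\right) = -4 + \left(D + D^{\frac{3}{2}}\right) \left(6 + D\right) = -4 + \left(6 + D\right) \left(D + D^{\frac{3}{2}}\right)$)
$t{\left(-156 \right)} - 244 = \left(-4 + \left(-156\right)^{2} + \left(-156\right)^{\frac{5}{2}} + 6 \left(-156\right) + 6 \left(-156\right)^{\frac{3}{2}}\right) - 244 = \left(-4 + 24336 + 48672 i \sqrt{39} - 936 + 6 \left(- 312 i \sqrt{39}\right)\right) - 244 = \left(-4 + 24336 + 48672 i \sqrt{39} - 936 - 1872 i \sqrt{39}\right) - 244 = \left(23396 + 46800 i \sqrt{39}\right) - 244 = 23152 + 46800 i \sqrt{39}$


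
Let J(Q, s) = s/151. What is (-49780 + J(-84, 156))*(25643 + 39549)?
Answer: -490023751808/151 ≈ -3.2452e+9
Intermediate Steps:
J(Q, s) = s/151 (J(Q, s) = s*(1/151) = s/151)
(-49780 + J(-84, 156))*(25643 + 39549) = (-49780 + (1/151)*156)*(25643 + 39549) = (-49780 + 156/151)*65192 = -7516624/151*65192 = -490023751808/151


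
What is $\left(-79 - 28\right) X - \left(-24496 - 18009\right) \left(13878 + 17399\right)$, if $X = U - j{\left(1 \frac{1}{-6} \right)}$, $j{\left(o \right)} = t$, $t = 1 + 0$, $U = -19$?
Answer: $1329431025$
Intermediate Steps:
$t = 1$
$j{\left(o \right)} = 1$
$X = -20$ ($X = -19 - 1 = -20$)
$\left(-79 - 28\right) X - \left(-24496 - 18009\right) \left(13878 + 17399\right) = \left(-79 - 28\right) \left(-20\right) - \left(-24496 - 18009\right) \left(13878 + 17399\right) = \left(-107\right) \left(-20\right) - \left(-42505\right) 31277 = 2140 - -1329428885 = 2140 + 1329428885 = 1329431025$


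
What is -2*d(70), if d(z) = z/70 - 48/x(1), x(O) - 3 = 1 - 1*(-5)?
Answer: 26/3 ≈ 8.6667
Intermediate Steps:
x(O) = 9 (x(O) = 3 + (1 - 1*(-5)) = 3 + (1 + 5) = 3 + 6 = 9)
d(z) = -16/3 + z/70 (d(z) = z/70 - 48/9 = z*(1/70) - 48*1/9 = z/70 - 16/3 = -16/3 + z/70)
-2*d(70) = -2*(-16/3 + (1/70)*70) = -2*(-16/3 + 1) = -2*(-13/3) = 26/3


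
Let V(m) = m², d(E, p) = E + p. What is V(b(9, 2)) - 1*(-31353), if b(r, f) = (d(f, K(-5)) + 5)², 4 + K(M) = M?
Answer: 31369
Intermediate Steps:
K(M) = -4 + M
b(r, f) = (-4 + f)² (b(r, f) = ((f + (-4 - 5)) + 5)² = ((f - 9) + 5)² = ((-9 + f) + 5)² = (-4 + f)²)
V(b(9, 2)) - 1*(-31353) = ((-4 + 2)²)² - 1*(-31353) = ((-2)²)² + 31353 = 4² + 31353 = 16 + 31353 = 31369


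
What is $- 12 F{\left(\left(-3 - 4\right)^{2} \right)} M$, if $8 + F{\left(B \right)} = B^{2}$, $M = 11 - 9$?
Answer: $-57432$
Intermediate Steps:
$M = 2$ ($M = 11 - 9 = 2$)
$F{\left(B \right)} = -8 + B^{2}$
$- 12 F{\left(\left(-3 - 4\right)^{2} \right)} M = - 12 \left(-8 + \left(\left(-3 - 4\right)^{2}\right)^{2}\right) 2 = - 12 \left(-8 + \left(\left(-7\right)^{2}\right)^{2}\right) 2 = - 12 \left(-8 + 49^{2}\right) 2 = - 12 \left(-8 + 2401\right) 2 = \left(-12\right) 2393 \cdot 2 = \left(-28716\right) 2 = -57432$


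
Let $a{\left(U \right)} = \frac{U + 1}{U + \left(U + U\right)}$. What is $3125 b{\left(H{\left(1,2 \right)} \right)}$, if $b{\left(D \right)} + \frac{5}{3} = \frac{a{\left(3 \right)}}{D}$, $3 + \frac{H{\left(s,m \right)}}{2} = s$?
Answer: $- \frac{50000}{9} \approx -5555.6$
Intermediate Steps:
$H{\left(s,m \right)} = -6 + 2 s$
$a{\left(U \right)} = \frac{1 + U}{3 U}$ ($a{\left(U \right)} = \frac{1 + U}{U + 2 U} = \frac{1 + U}{3 U}$)
$b{\left(D \right)} = - \frac{5}{3} + \frac{4}{9 D}$ ($b{\left(D \right)} = - \frac{5}{3} + \frac{\frac{1}{3} \cdot \frac{1}{3} \left(1 + 3\right)}{D} = - \frac{5}{3} + \frac{\frac{1}{3} \cdot \frac{1}{3} \cdot 4}{D} = - \frac{5}{3} + \frac{4}{9 D}$)
$3125 b{\left(H{\left(1,2 \right)} \right)} = 3125 \frac{4 - 15 \left(-6 + 2 \cdot 1\right)}{9 \left(-6 + 2 \cdot 1\right)} = 3125 \frac{4 - 15 \left(-6 + 2\right)}{9 \left(-6 + 2\right)} = 3125 \frac{4 - -60}{9 \left(-4\right)} = 3125 \cdot \frac{1}{9} \left(- \frac{1}{4}\right) \left(4 + 60\right) = 3125 \cdot \frac{1}{9} \left(- \frac{1}{4}\right) 64 = 3125 \left(- \frac{16}{9}\right) = - \frac{50000}{9}$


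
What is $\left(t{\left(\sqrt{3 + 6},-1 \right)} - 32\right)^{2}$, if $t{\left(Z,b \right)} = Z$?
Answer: $841$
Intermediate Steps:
$\left(t{\left(\sqrt{3 + 6},-1 \right)} - 32\right)^{2} = \left(\sqrt{3 + 6} - 32\right)^{2} = \left(\sqrt{9} - 32\right)^{2} = \left(3 - 32\right)^{2} = \left(-29\right)^{2} = 841$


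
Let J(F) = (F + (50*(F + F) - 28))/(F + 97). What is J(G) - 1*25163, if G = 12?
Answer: -2741583/109 ≈ -25152.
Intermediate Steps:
J(F) = (-28 + 101*F)/(97 + F) (J(F) = (F + (50*(2*F) - 28))/(97 + F) = (F + (100*F - 28))/(97 + F) = (F + (-28 + 100*F))/(97 + F) = (-28 + 101*F)/(97 + F))
J(G) - 1*25163 = (-28 + 101*12)/(97 + 12) - 1*25163 = (-28 + 1212)/109 - 25163 = (1/109)*1184 - 25163 = 1184/109 - 25163 = -2741583/109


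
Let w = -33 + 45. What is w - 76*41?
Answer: -3104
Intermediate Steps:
w = 12
w - 76*41 = 12 - 76*41 = 12 - 3116 = -3104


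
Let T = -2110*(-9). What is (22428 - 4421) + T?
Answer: 36997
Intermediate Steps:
T = 18990
(22428 - 4421) + T = (22428 - 4421) + 18990 = 18007 + 18990 = 36997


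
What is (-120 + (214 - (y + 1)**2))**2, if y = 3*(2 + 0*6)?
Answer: 2025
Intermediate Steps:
y = 6 (y = 3*(2 + 0) = 3*2 = 6)
(-120 + (214 - (y + 1)**2))**2 = (-120 + (214 - (6 + 1)**2))**2 = (-120 + (214 - 1*7**2))**2 = (-120 + (214 - 1*49))**2 = (-120 + (214 - 49))**2 = (-120 + 165)**2 = 45**2 = 2025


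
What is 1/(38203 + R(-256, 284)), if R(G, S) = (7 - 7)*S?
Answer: 1/38203 ≈ 2.6176e-5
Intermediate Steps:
R(G, S) = 0 (R(G, S) = 0*S = 0)
1/(38203 + R(-256, 284)) = 1/(38203 + 0) = 1/38203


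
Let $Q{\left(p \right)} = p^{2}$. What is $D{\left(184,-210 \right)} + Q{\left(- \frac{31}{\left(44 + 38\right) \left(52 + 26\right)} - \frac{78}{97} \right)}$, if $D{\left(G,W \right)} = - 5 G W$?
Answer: $\frac{74365066709131825}{384911049744} \approx 1.932 \cdot 10^{5}$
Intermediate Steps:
$D{\left(G,W \right)} = - 5 G W$
$D{\left(184,-210 \right)} + Q{\left(- \frac{31}{\left(44 + 38\right) \left(52 + 26\right)} - \frac{78}{97} \right)} = \left(-5\right) 184 \left(-210\right) + \left(- \frac{31}{\left(44 + 38\right) \left(52 + 26\right)} - \frac{78}{97}\right)^{2} = 193200 + \left(- \frac{31}{82 \cdot 78} - \frac{78}{97}\right)^{2} = 193200 + \left(- \frac{31}{6396} - \frac{78}{97}\right)^{2} = 193200 + \left(- \frac{501895}{620412}\right)^{2} = 193200 + \frac{251898591025}{384911049744} = \frac{74365066709131825}{384911049744}$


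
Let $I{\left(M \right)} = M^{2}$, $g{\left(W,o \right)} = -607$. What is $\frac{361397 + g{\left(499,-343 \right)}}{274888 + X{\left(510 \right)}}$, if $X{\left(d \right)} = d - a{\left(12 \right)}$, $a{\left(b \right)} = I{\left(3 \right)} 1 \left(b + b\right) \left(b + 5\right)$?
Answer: $\frac{180395}{135863} \approx 1.3278$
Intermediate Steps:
$a{\left(b \right)} = 18 b \left(5 + b\right)$ ($a{\left(b \right)} = 3^{2} \cdot 1 \left(b + b\right) \left(b + 5\right) = 9 \cdot 1 \cdot 2 b \left(5 + b\right) = 9 \cdot 2 b \left(5 + b\right) = 18 b \left(5 + b\right)$)
$X{\left(d \right)} = -3672 + d$ ($X{\left(d \right)} = d - 18 \cdot 12 \left(5 + 12\right) = d - 18 \cdot 12 \cdot 17 = d - 3672 = -3672 + d$)
$\frac{361397 + g{\left(499,-343 \right)}}{274888 + X{\left(510 \right)}} = \frac{361397 - 607}{274888 + \left(-3672 + 510\right)} = \frac{360790}{274888 - 3162} = \frac{360790}{271726} = 360790 \cdot \frac{1}{271726} = \frac{180395}{135863}$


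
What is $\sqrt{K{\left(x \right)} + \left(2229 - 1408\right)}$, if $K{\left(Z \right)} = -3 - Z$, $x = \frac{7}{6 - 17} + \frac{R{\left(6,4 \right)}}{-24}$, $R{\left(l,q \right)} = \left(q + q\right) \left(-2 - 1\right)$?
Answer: $\frac{\sqrt{98934}}{11} \approx 28.594$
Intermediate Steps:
$R{\left(l,q \right)} = - 6 q$ ($R{\left(l,q \right)} = 2 q \left(-3\right) = - 6 q$)
$x = \frac{4}{11}$ ($x = \frac{7}{6 - 17} + \frac{\left(-6\right) 4}{-24} = \frac{7}{6 - 17} - -1 = \frac{7}{-11} + 1 = 7 \left(- \frac{1}{11}\right) + 1 = - \frac{7}{11} + 1 = \frac{4}{11} \approx 0.36364$)
$\sqrt{K{\left(x \right)} + \left(2229 - 1408\right)} = \sqrt{\left(-3 - \frac{4}{11}\right) + \left(2229 - 1408\right)} = \sqrt{- \frac{37}{11} + 821} = \sqrt{\frac{8994}{11}} = \frac{\sqrt{98934}}{11}$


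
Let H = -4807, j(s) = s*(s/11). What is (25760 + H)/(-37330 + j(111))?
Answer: -230483/398309 ≈ -0.57865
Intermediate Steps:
j(s) = s²/11 (j(s) = s*(s*(1/11)) = s*(s/11) = s²/11)
(25760 + H)/(-37330 + j(111)) = (25760 - 4807)/(-37330 + (1/11)*111²) = 20953/(-37330 + (1/11)*12321) = 20953/(-37330 + 12321/11) = 20953/(-398309/11) = 20953*(-11/398309) = -230483/398309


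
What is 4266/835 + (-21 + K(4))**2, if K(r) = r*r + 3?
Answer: 7606/835 ≈ 9.1090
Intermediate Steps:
K(r) = 3 + r**2 (K(r) = r**2 + 3 = 3 + r**2)
4266/835 + (-21 + K(4))**2 = 4266/835 + (-21 + (3 + 4**2))**2 = 4266*(1/835) + (-21 + (3 + 16))**2 = 4266/835 + (-21 + 19)**2 = 4266/835 + (-2)**2 = 4266/835 + 4 = 7606/835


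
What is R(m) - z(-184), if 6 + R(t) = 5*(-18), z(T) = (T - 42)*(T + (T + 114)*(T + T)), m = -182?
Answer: 5780080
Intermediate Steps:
z(T) = (-42 + T)*(T + 2*T*(114 + T)) (z(T) = (-42 + T)*(T + (114 + T)*(2*T)) = (-42 + T)*(T + 2*T*(114 + T)))
R(t) = -96 (R(t) = -6 + 5*(-18) = -6 - 90 = -96)
R(m) - z(-184) = -96 - (-184)*(-9618 + 2*(-184)² + 145*(-184)) = -96 - (-184)*(-9618 + 2*33856 - 26680) = -96 - (-184)*(-9618 + 67712 - 26680) = -96 - (-184)*31414 = -96 - 1*(-5780176) = -96 + 5780176 = 5780080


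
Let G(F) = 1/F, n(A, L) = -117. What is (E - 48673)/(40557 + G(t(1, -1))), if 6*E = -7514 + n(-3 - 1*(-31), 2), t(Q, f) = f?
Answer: -299669/243336 ≈ -1.2315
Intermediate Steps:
E = -7631/6 (E = (-7514 - 117)/6 = (⅙)*(-7631) = -7631/6 ≈ -1271.8)
(E - 48673)/(40557 + G(t(1, -1))) = (-7631/6 - 48673)/(40557 + 1/(-1)) = -299669/(6*(40557 - 1)) = -299669/6/40556 = -299669/6*1/40556 = -299669/243336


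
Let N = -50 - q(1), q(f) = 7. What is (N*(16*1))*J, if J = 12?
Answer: -10944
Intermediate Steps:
N = -57 (N = -50 - 1*7 = -50 - 7 = -57)
(N*(16*1))*J = -912*12 = -10944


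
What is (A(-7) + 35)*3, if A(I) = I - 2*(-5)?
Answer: 114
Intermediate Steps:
A(I) = 10 + I (A(I) = I + 10 = 10 + I)
(A(-7) + 35)*3 = ((10 - 7) + 35)*3 = (3 + 35)*3 = 38*3 = 114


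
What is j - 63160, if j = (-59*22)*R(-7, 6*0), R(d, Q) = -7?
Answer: -54074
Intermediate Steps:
j = 9086 (j = -59*22*(-7) = -1298*(-7) = 9086)
j - 63160 = 9086 - 63160 = -54074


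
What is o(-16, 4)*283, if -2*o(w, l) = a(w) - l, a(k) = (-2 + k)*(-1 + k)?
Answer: -42733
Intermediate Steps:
a(k) = (-1 + k)*(-2 + k)
o(w, l) = -1 + l/2 - w**2/2 + 3*w/2 (o(w, l) = -((2 + w**2 - 3*w) - l)/2 = -(2 + w**2 - l - 3*w)/2 = -1 + l/2 - w**2/2 + 3*w/2)
o(-16, 4)*283 = (-1 + (1/2)*4 - 1/2*(-16)**2 + (3/2)*(-16))*283 = (-1 + 2 - 1/2*256 - 24)*283 = (-1 + 2 - 128 - 24)*283 = -151*283 = -42733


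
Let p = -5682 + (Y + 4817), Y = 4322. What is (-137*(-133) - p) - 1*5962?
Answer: 8802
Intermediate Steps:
p = 3457 (p = -5682 + (4322 + 4817) = -5682 + 9139 = 3457)
(-137*(-133) - p) - 1*5962 = (-137*(-133) - 1*3457) - 1*5962 = (18221 - 3457) - 5962 = 14764 - 5962 = 8802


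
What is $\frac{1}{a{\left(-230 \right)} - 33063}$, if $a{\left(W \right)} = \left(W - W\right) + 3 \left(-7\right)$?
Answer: $- \frac{1}{33084} \approx -3.0226 \cdot 10^{-5}$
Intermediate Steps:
$a{\left(W \right)} = -21$ ($a{\left(W \right)} = 0 - 21 = -21$)
$\frac{1}{a{\left(-230 \right)} - 33063} = \frac{1}{-21 - 33063} = \frac{1}{-33084} = - \frac{1}{33084}$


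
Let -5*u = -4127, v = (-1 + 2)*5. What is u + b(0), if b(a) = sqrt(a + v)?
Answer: 4127/5 + sqrt(5) ≈ 827.64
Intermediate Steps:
v = 5 (v = 1*5 = 5)
b(a) = sqrt(5 + a) (b(a) = sqrt(a + 5) = sqrt(5 + a))
u = 4127/5 (u = -1/5*(-4127) = 4127/5 ≈ 825.40)
u + b(0) = 4127/5 + sqrt(5 + 0) = 4127/5 + sqrt(5)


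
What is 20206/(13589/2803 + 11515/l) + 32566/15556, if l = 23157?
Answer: 5103453156628561/1349315843002 ≈ 3782.3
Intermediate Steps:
20206/(13589/2803 + 11515/l) + 32566/15556 = 20206/(13589/2803 + 11515/23157) + 32566/15556 = 20206/(13589*(1/2803) + 11515*(1/23157)) + 32566*(1/15556) = 20206/(13589/2803 + 11515/23157) + 16283/7778 = 20206/(346957018/64909071) + 16283/7778 = 20206*(64909071/346957018) + 16283/7778 = 655776344313/173478509 + 16283/7778 = 5103453156628561/1349315843002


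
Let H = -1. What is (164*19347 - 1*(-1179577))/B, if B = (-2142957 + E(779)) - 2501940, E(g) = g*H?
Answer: -4352485/4645676 ≈ -0.93689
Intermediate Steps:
E(g) = -g (E(g) = g*(-1) = -g)
B = -4645676 (B = (-2142957 - 1*779) - 2501940 = (-2142957 - 779) - 2501940 = -2143736 - 2501940 = -4645676)
(164*19347 - 1*(-1179577))/B = (164*19347 - 1*(-1179577))/(-4645676) = (3172908 + 1179577)*(-1/4645676) = 4352485*(-1/4645676) = -4352485/4645676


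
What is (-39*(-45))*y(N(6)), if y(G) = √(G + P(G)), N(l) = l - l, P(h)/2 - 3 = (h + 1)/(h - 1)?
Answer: 3510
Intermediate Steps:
P(h) = 6 + 2*(1 + h)/(-1 + h) (P(h) = 6 + 2*((h + 1)/(h - 1)) = 6 + 2*((1 + h)/(-1 + h)) = 6 + 2*(1 + h)/(-1 + h))
N(l) = 0
y(G) = √(G + 4*(-1 + 2*G)/(-1 + G))
(-39*(-45))*y(N(6)) = (-39*(-45))*√((-4 + 0² + 7*0)/(-1 + 0)) = 1755*√((-4 + 0 + 0)/(-1)) = 1755*√(-1*(-4)) = 1755*√4 = 1755*2 = 3510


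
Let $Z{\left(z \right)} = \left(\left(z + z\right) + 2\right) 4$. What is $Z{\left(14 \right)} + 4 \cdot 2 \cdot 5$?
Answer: $160$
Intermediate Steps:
$Z{\left(z \right)} = 8 + 8 z$ ($Z{\left(z \right)} = \left(2 z + 2\right) 4 = \left(2 + 2 z\right) 4 = 8 + 8 z$)
$Z{\left(14 \right)} + 4 \cdot 2 \cdot 5 = \left(8 + 8 \cdot 14\right) + 4 \cdot 2 \cdot 5 = \left(8 + 112\right) + 4 \cdot 10 = 120 + 40 = 160$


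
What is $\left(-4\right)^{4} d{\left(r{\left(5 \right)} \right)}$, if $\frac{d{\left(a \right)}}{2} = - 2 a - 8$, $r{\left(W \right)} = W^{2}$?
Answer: $-29696$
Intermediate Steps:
$d{\left(a \right)} = -16 - 4 a$ ($d{\left(a \right)} = 2 \left(- 2 a - 8\right) = 2 \left(-8 - 2 a\right) = -16 - 4 a$)
$\left(-4\right)^{4} d{\left(r{\left(5 \right)} \right)} = \left(-4\right)^{4} \left(-16 - 4 \cdot 5^{2}\right) = 256 \left(-16 - 100\right) = 256 \left(-116\right) = -29696$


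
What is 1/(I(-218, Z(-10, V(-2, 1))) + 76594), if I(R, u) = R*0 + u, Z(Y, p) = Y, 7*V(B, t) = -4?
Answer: 1/76584 ≈ 1.3058e-5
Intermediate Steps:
V(B, t) = -4/7 (V(B, t) = (⅐)*(-4) = -4/7)
I(R, u) = u (I(R, u) = 0 + u = u)
1/(I(-218, Z(-10, V(-2, 1))) + 76594) = 1/(-10 + 76594) = 1/76584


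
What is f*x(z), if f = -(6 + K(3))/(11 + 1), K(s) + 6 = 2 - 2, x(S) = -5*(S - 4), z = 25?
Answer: 0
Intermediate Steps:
x(S) = 20 - 5*S (x(S) = -5*(-4 + S) = 20 - 5*S)
K(s) = -6 (K(s) = -6 + (2 - 2) = -6 + 0 = -6)
f = 0 (f = -(6 - 6)/(11 + 1) = -0/12 = -1*0 = 0)
f*x(z) = 0*(20 - 5*25) = 0*(20 - 125) = 0*(-105) = 0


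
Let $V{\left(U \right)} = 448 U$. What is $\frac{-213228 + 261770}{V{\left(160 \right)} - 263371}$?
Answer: $- \frac{48542}{191691} \approx -0.25323$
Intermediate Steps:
$\frac{-213228 + 261770}{V{\left(160 \right)} - 263371} = \frac{-213228 + 261770}{448 \cdot 160 - 263371} = \frac{48542}{71680 - 263371} = \frac{48542}{-191691} = 48542 \left(- \frac{1}{191691}\right) = - \frac{48542}{191691}$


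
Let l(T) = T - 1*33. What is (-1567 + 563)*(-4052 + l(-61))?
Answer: 4162584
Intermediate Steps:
l(T) = -33 + T (l(T) = T - 33 = -33 + T)
(-1567 + 563)*(-4052 + l(-61)) = (-1567 + 563)*(-4052 + (-33 - 61)) = -1004*(-4052 - 94) = -1004*(-4146) = 4162584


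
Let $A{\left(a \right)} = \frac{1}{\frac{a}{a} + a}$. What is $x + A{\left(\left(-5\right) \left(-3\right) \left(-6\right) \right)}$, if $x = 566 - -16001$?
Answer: $\frac{1474462}{89} \approx 16567.0$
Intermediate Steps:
$A{\left(a \right)} = \frac{1}{1 + a}$
$x = 16567$ ($x = 566 + 16001 = 16567$)
$x + A{\left(\left(-5\right) \left(-3\right) \left(-6\right) \right)} = 16567 + \frac{1}{1 + \left(-5\right) \left(-3\right) \left(-6\right)} = 16567 + \frac{1}{1 + 15 \left(-6\right)} = 16567 + \frac{1}{1 - 90} = 16567 + \frac{1}{-89} = 16567 - \frac{1}{89} = \frac{1474462}{89}$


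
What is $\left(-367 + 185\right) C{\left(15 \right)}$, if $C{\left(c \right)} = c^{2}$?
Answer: $-40950$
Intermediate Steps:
$\left(-367 + 185\right) C{\left(15 \right)} = \left(-367 + 185\right) 15^{2} = \left(-182\right) 225 = -40950$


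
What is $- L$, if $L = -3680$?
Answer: $3680$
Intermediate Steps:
$- L = \left(-1\right) \left(-3680\right) = 3680$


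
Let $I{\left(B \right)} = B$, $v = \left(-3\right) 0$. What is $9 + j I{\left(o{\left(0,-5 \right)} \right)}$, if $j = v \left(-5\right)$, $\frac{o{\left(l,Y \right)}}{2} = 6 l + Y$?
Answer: $9$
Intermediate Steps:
$o{\left(l,Y \right)} = 2 Y + 12 l$ ($o{\left(l,Y \right)} = 2 \left(6 l + Y\right) = 2 \left(Y + 6 l\right) = 2 Y + 12 l$)
$v = 0$
$j = 0$ ($j = 0 \left(-5\right) = 0$)
$9 + j I{\left(o{\left(0,-5 \right)} \right)} = 9 + 0 \left(2 \left(-5\right) + 12 \cdot 0\right) = 9 + 0 \left(-10 + 0\right) = 9 + 0 \left(-10\right) = 9 + 0 = 9$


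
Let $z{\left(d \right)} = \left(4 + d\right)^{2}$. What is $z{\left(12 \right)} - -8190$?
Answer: $8446$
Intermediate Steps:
$z{\left(12 \right)} - -8190 = \left(4 + 12\right)^{2} - -8190 = 16^{2} + 8190 = 256 + 8190 = 8446$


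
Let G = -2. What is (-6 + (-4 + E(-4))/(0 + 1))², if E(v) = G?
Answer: 144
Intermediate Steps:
E(v) = -2
(-6 + (-4 + E(-4))/(0 + 1))² = (-6 + (-4 - 2)/(0 + 1))² = (-6 - 6/1)² = (-6 - 6*1)² = (-6 - 6)² = (-12)² = 144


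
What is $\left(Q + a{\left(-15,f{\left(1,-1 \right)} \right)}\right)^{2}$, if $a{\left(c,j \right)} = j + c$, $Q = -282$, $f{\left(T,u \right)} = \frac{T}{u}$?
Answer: $88804$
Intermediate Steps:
$a{\left(c,j \right)} = c + j$
$\left(Q + a{\left(-15,f{\left(1,-1 \right)} \right)}\right)^{2} = \left(-282 - \left(15 - \frac{1}{-1}\right)\right)^{2} = \left(-282 + \left(-15 + 1 \left(-1\right)\right)\right)^{2} = \left(-282 - 16\right)^{2} = \left(-298\right)^{2} = 88804$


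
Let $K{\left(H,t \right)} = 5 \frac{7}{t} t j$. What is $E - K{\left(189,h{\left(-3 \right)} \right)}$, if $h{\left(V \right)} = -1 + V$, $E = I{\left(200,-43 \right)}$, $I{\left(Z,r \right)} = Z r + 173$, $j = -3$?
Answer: $-8322$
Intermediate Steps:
$I{\left(Z,r \right)} = 173 + Z r$
$E = -8427$ ($E = 173 + 200 \left(-43\right) = 173 - 8600 = -8427$)
$K{\left(H,t \right)} = -105$ ($K{\left(H,t \right)} = 5 \frac{7}{t} t \left(-3\right) = \frac{35}{t} \left(- 3 t\right) = -105$)
$E - K{\left(189,h{\left(-3 \right)} \right)} = -8427 - -105 = -8427 + 105 = -8322$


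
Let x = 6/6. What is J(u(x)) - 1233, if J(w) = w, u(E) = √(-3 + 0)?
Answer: -1233 + I*√3 ≈ -1233.0 + 1.732*I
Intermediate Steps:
x = 1 (x = 6*(⅙) = 1)
u(E) = I*√3 (u(E) = √(-3) = I*√3)
J(u(x)) - 1233 = I*√3 - 1233 = -1233 + I*√3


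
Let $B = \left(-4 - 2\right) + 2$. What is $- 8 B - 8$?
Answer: $24$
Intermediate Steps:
$B = -4$ ($B = -6 + 2 = -4$)
$- 8 B - 8 = \left(-8\right) \left(-4\right) - 8 = 32 - 8 = 24$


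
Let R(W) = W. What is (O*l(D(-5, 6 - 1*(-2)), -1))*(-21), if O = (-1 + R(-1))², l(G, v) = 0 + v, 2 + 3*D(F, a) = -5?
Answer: 84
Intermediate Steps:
D(F, a) = -7/3 (D(F, a) = -⅔ + (⅓)*(-5) = -⅔ - 5/3 = -7/3)
l(G, v) = v
O = 4 (O = (-1 - 1)² = (-2)² = 4)
(O*l(D(-5, 6 - 1*(-2)), -1))*(-21) = (4*(-1))*(-21) = -4*(-21) = 84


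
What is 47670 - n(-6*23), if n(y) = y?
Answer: 47808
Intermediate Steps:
47670 - n(-6*23) = 47670 - (-6)*23 = 47670 - 1*(-138) = 47670 + 138 = 47808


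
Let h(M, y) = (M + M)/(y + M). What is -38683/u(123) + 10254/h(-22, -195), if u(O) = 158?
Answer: 43733324/869 ≈ 50326.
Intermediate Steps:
h(M, y) = 2*M/(M + y) (h(M, y) = (2*M)/(M + y) = 2*M/(M + y))
-38683/u(123) + 10254/h(-22, -195) = -38683/158 + 10254/((2*(-22)/(-22 - 195))) = -38683*1/158 + 10254/((2*(-22)/(-217))) = -38683/158 + 10254/((2*(-22)*(-1/217))) = -38683/158 + 10254/(44/217) = -38683/158 + 10254*(217/44) = -38683/158 + 1112559/22 = 43733324/869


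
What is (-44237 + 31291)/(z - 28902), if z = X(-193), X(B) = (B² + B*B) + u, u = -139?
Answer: -12946/45457 ≈ -0.28480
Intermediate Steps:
X(B) = -139 + 2*B² (X(B) = (B² + B*B) - 139 = (B² + B²) - 139 = 2*B² - 139 = -139 + 2*B²)
z = 74359 (z = -139 + 2*(-193)² = -139 + 2*37249 = -139 + 74498 = 74359)
(-44237 + 31291)/(z - 28902) = (-44237 + 31291)/(74359 - 28902) = -12946/45457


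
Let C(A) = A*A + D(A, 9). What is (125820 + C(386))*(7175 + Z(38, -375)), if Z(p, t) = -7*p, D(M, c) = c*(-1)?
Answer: 1898641563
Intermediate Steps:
D(M, c) = -c
C(A) = -9 + A² (C(A) = A*A - 1*9 = A² - 9 = -9 + A²)
(125820 + C(386))*(7175 + Z(38, -375)) = (125820 + (-9 + 386²))*(7175 - 7*38) = (125820 + (-9 + 148996))*(7175 - 266) = (125820 + 148987)*6909 = 274807*6909 = 1898641563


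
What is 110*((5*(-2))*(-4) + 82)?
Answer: 13420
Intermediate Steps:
110*((5*(-2))*(-4) + 82) = 110*(-10*(-4) + 82) = 110*(40 + 82) = 110*122 = 13420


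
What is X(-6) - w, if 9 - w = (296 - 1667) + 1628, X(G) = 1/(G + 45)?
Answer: 9673/39 ≈ 248.03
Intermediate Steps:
X(G) = 1/(45 + G)
w = -248 (w = 9 - ((296 - 1667) + 1628) = 9 - (-1371 + 1628) = 9 - 1*257 = 9 - 257 = -248)
X(-6) - w = 1/(45 - 6) - 1*(-248) = 1/39 + 248 = 9673/39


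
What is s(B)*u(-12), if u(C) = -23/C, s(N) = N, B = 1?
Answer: 23/12 ≈ 1.9167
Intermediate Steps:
s(B)*u(-12) = 1*(-23/(-12)) = 1*(-23*(-1/12)) = 1*(23/12) = 23/12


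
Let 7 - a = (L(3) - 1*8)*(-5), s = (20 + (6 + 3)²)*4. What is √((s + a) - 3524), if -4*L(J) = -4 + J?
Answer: I*√12607/2 ≈ 56.14*I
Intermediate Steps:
L(J) = 1 - J/4 (L(J) = -(-4 + J)/4 = 1 - J/4)
s = 404 (s = (20 + 9²)*4 = (20 + 81)*4 = 101*4 = 404)
a = -127/4 (a = 7 - ((1 - ¼*3) - 1*8)*(-5) = 7 - ((1 - ¾) - 8)*(-5) = 7 - (¼ - 8)*(-5) = 7 - (-31)*(-5)/4 = 7 - 1*155/4 = 7 - 155/4 = -127/4 ≈ -31.750)
√((s + a) - 3524) = √((404 - 127/4) - 3524) = √(1489/4 - 3524) = √(-12607/4) = I*√12607/2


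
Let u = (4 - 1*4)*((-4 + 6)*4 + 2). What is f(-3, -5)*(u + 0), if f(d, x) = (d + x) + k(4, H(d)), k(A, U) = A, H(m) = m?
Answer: 0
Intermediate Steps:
u = 0 (u = (4 - 4)*(2*4 + 2) = 0*(8 + 2) = 0*10 = 0)
f(d, x) = 4 + d + x (f(d, x) = (d + x) + 4 = 4 + d + x)
f(-3, -5)*(u + 0) = (4 - 3 - 5)*(0 + 0) = -4*0 = 0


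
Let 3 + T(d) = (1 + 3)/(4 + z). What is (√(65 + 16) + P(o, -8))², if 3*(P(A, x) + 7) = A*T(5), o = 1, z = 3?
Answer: 625/441 ≈ 1.4172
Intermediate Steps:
T(d) = -17/7 (T(d) = -3 + (1 + 3)/(4 + 3) = -3 + 4/7 = -17/7)
P(A, x) = -7 - 17*A/21 (P(A, x) = -7 + (A*(-17/7))/3 = -7 + (-17*A/7)/3 = -7 - 17*A/21)
(√(65 + 16) + P(o, -8))² = (√(65 + 16) + (-7 - 17/21*1))² = (√81 + (-7 - 17/21))² = (9 - 164/21)² = (25/21)² = 625/441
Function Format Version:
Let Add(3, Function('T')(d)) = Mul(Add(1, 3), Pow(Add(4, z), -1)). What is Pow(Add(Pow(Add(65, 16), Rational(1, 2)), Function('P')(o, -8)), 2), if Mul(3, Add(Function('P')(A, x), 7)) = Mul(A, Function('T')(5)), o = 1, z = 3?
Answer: Rational(625, 441) ≈ 1.4172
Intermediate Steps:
Function('T')(d) = Rational(-17, 7) (Function('T')(d) = Add(-3, Mul(Add(1, 3), Pow(Add(4, 3), -1))) = Add(-3, Mul(4, Pow(7, -1))) = Add(-3, Mul(4, Rational(1, 7))) = Add(-3, Rational(4, 7)) = Rational(-17, 7))
Function('P')(A, x) = Add(-7, Mul(Rational(-17, 21), A)) (Function('P')(A, x) = Add(-7, Mul(Rational(1, 3), Mul(A, Rational(-17, 7)))) = Add(-7, Mul(Rational(1, 3), Mul(Rational(-17, 7), A))) = Add(-7, Mul(Rational(-17, 21), A)))
Pow(Add(Pow(Add(65, 16), Rational(1, 2)), Function('P')(o, -8)), 2) = Pow(Add(Pow(Add(65, 16), Rational(1, 2)), Add(-7, Mul(Rational(-17, 21), 1))), 2) = Pow(Add(Pow(81, Rational(1, 2)), Add(-7, Rational(-17, 21))), 2) = Pow(Add(9, Rational(-164, 21)), 2) = Pow(Rational(25, 21), 2) = Rational(625, 441)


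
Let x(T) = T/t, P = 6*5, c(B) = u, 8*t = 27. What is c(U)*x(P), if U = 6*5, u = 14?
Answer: 1120/9 ≈ 124.44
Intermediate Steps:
t = 27/8 (t = (⅛)*27 = 27/8 ≈ 3.3750)
U = 30
c(B) = 14
P = 30
x(T) = 8*T/27 (x(T) = T/(27/8) = T*(8/27) = 8*T/27)
c(U)*x(P) = 14*((8/27)*30) = 14*(80/9) = 1120/9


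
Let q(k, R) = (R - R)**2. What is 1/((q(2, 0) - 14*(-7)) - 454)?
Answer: -1/356 ≈ -0.0028090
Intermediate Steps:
q(k, R) = 0 (q(k, R) = 0**2 = 0)
1/((q(2, 0) - 14*(-7)) - 454) = 1/((0 - 14*(-7)) - 454) = 1/((0 + 98) - 454) = 1/(98 - 454) = 1/(-356) = -1/356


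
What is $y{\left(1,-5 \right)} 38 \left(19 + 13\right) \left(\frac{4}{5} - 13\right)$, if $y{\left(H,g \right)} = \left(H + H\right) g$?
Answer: $148352$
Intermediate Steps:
$y{\left(H,g \right)} = 2 H g$
$y{\left(1,-5 \right)} 38 \left(19 + 13\right) \left(\frac{4}{5} - 13\right) = 2 \cdot 1 \left(-5\right) 38 \left(19 + 13\right) \left(\frac{4}{5} - 13\right) = \left(-10\right) 38 \cdot 32 \left(4 \cdot \frac{1}{5} - 13\right) = - 380 \cdot 32 \left(\frac{4}{5} - 13\right) = - 380 \cdot 32 \left(- \frac{61}{5}\right) = \left(-380\right) \left(- \frac{1952}{5}\right) = 148352$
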